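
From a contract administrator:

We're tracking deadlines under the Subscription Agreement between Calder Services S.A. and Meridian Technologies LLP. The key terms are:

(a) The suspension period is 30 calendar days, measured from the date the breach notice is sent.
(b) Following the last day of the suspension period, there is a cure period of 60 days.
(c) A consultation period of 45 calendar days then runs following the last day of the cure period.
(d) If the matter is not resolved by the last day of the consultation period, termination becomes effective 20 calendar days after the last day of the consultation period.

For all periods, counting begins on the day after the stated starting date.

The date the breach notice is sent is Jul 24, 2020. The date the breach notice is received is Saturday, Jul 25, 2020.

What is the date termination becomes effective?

Dec 26, 2020

Adding 30 calendar days to Jul 24, 2020 gives Aug 23, 2020, which is the last day of the suspension period.
The last day of the cure period: 60 calendar days after Aug 23, 2020 is Oct 22, 2020.
The last day of the consultation period: 45 calendar days after Oct 22, 2020 is Dec 6, 2020.
Adding 20 calendar days to Dec 6, 2020 gives Dec 26, 2020, which is the date termination becomes effective.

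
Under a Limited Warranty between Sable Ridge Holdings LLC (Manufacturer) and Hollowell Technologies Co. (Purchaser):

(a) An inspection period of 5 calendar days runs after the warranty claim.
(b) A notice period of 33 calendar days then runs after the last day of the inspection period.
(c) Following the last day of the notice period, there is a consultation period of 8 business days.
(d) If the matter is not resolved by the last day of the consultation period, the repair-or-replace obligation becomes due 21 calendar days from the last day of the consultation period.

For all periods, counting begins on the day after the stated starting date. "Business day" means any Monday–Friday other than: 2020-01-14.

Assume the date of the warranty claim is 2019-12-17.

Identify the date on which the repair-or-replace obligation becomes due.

2020-02-26

The last day of the inspection period: 5 calendar days after 2019-12-17 is 2019-12-22.
The last day of the notice period: 2019-12-22 + 33 days = 2020-01-24.
From Friday, 2020-01-24, 8 business days (Jan 27, Jan 28, Jan 29, Jan 30, Jan 31, Feb 3, Feb 4, Feb 5, skipping weekends) brings us to Wednesday, 2020-02-05, which is the last day of the consultation period.
The date on which the repair-or-replace obligation becomes due: 21 calendar days after 2020-02-05 is 2020-02-26.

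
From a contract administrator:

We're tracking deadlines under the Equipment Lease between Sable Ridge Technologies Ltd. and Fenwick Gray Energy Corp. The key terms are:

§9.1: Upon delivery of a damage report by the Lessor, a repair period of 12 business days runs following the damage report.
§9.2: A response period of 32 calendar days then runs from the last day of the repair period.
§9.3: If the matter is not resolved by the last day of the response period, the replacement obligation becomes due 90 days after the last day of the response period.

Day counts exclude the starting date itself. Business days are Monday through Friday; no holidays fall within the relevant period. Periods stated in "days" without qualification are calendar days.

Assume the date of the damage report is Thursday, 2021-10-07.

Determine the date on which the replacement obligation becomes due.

From Thursday, 2021-10-07, 12 business days (Oct 8, Oct 11, Oct 12, Oct 13, …, Oct 21, Oct 22, Oct 25, skipping weekends) brings us to Monday, 2021-10-25, which is the last day of the repair period.
The last day of the response period: 2021-10-25 + 32 days = 2021-11-26.
The date on which the replacement obligation becomes due: 2021-11-26 + 90 days = 2022-02-24.

2022-02-24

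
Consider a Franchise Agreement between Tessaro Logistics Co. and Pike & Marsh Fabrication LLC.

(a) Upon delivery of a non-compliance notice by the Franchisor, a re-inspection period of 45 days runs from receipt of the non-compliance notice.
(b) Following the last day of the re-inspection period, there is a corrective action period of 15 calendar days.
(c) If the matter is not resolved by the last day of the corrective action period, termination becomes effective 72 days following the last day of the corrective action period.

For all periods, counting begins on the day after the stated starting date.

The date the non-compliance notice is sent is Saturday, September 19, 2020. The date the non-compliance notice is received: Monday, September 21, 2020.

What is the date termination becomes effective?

Adding 45 calendar days to September 21, 2020 gives November 5, 2020, which is the last day of the re-inspection period.
The last day of the corrective action period: 15 calendar days after November 5, 2020 is November 20, 2020.
The date termination becomes effective: 72 calendar days after November 20, 2020 is January 31, 2021.

January 31, 2021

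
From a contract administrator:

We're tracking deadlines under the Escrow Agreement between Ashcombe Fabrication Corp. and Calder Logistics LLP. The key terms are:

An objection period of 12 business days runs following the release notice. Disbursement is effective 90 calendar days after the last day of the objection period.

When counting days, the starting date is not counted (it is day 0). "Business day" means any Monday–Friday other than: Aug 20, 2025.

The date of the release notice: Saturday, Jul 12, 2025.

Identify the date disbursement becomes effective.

From Saturday, Jul 12, 2025, 12 business days (Jul 14, Jul 15, Jul 16, Jul 17, …, Jul 25, Jul 28, Jul 29, skipping weekends) brings us to Tuesday, Jul 29, 2025, which is the last day of the objection period.
The date disbursement becomes effective: 90 calendar days after Jul 29, 2025 is Oct 27, 2025.

Oct 27, 2025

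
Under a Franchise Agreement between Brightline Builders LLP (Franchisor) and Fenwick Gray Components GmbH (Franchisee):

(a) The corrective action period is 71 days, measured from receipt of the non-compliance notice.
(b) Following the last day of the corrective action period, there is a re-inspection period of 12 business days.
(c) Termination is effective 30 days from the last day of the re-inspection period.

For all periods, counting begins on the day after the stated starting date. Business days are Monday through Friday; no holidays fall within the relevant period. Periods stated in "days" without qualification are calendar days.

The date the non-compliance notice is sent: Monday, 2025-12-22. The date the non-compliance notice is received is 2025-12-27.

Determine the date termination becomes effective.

Adding 71 calendar days to 2025-12-27 gives 2026-03-08, which is the last day of the corrective action period.
From Sunday, 2026-03-08, 12 business days (Mar 9, Mar 10, Mar 11, Mar 12, …, Mar 20, Mar 23, Mar 24, skipping weekends) brings us to Tuesday, 2026-03-24, which is the last day of the re-inspection period.
The date termination becomes effective: 2026-03-24 + 30 days = 2026-04-23.

2026-04-23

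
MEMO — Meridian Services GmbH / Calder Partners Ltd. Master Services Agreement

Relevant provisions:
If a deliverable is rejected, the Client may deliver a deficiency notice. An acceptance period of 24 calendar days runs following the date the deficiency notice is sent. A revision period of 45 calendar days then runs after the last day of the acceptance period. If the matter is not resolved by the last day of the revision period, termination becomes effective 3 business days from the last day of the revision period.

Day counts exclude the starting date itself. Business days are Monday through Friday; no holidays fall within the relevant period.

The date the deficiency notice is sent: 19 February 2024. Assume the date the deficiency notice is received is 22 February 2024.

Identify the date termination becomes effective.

Adding 24 calendar days to 19 February 2024 gives 14 March 2024, which is the last day of the acceptance period.
Adding 45 calendar days to 14 March 2024 gives 28 April 2024, which is the last day of the revision period.
The date termination becomes effective: 3 business days after Sunday, 28 April 2024, skipping weekends — Apr 29, Apr 30, May 1 — lands on Wednesday, 1 May 2024.

1 May 2024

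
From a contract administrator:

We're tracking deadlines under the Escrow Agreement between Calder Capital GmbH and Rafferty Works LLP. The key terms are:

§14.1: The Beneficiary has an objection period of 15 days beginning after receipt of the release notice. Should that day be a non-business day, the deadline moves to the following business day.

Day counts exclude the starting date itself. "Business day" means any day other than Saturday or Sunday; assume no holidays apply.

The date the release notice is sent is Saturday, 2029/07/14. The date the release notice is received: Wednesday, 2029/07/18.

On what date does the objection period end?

2029/08/02

The last day of the objection period: 15 calendar days after 2029/07/18 is 2029/08/02. 2029/08/02 is a Thursday, so no roll-forward applies.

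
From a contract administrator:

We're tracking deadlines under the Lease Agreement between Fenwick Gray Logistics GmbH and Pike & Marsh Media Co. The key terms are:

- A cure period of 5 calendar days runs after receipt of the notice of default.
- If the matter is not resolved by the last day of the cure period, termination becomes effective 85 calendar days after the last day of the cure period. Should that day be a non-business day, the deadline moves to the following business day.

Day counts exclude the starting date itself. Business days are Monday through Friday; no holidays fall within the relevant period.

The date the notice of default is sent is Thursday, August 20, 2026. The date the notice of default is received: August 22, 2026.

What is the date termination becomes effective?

The last day of the cure period: August 22, 2026 + 5 days = August 27, 2026.
Adding 85 calendar days to August 27, 2026 gives November 20, 2026, which is the date termination becomes effective. November 20, 2026 is a Friday, so no roll-forward applies.

November 20, 2026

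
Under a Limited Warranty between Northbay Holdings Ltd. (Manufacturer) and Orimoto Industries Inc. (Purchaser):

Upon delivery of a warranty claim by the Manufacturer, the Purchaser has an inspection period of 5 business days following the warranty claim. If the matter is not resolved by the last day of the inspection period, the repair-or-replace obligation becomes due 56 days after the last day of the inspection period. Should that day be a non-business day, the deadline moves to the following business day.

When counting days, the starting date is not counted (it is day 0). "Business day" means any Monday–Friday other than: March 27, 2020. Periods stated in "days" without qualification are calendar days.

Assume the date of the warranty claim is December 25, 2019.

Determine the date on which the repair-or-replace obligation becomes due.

From Wednesday, December 25, 2019, 5 business days (Dec 26, Dec 27, Dec 30, Dec 31, Jan 1, skipping weekends) brings us to Wednesday, January 1, 2020, which is the last day of the inspection period.
The date on which the repair-or-replace obligation becomes due: 56 calendar days after January 1, 2020 is February 26, 2020. February 26, 2020 is a Wednesday and is not a listed holiday, so no roll-forward applies.

February 26, 2020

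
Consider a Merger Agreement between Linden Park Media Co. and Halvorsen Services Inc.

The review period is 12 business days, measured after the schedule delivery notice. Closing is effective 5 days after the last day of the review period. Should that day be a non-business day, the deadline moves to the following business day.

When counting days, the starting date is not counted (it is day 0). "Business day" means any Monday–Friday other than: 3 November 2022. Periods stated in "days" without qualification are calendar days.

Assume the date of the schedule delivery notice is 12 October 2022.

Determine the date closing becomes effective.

2 November 2022

The last day of the review period: 12 business days after Wednesday, 12 October 2022, skipping weekends — Oct 13, Oct 14, Oct 17, Oct 18, …, Oct 26, Oct 27, Oct 28 — lands on Friday, 28 October 2022.
Adding 5 calendar days to 28 October 2022 gives 2 November 2022, which is the date closing becomes effective. 2 November 2022 is a Wednesday and is not a listed holiday, so no roll-forward applies.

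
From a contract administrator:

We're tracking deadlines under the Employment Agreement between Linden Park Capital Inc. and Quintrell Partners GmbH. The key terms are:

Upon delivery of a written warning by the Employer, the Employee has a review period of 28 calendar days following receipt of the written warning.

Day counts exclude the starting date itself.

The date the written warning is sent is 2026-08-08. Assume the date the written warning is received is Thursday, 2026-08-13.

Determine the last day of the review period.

2026-09-10

The last day of the review period: 2026-08-13 + 28 days = 2026-09-10.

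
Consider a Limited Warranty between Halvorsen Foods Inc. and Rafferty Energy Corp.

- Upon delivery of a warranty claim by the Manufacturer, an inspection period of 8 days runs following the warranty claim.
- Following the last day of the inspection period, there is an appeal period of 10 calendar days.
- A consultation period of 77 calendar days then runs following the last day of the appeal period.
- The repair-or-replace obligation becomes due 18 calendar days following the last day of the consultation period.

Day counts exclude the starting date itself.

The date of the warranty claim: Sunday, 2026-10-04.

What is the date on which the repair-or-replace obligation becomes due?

2027-01-25

The last day of the inspection period: 2026-10-04 + 8 days = 2026-10-12.
Adding 10 calendar days to 2026-10-12 gives 2026-10-22, which is the last day of the appeal period.
The last day of the consultation period: 2026-10-22 + 77 days = 2027-01-07.
Adding 18 calendar days to 2027-01-07 gives 2027-01-25, which is the date on which the repair-or-replace obligation becomes due.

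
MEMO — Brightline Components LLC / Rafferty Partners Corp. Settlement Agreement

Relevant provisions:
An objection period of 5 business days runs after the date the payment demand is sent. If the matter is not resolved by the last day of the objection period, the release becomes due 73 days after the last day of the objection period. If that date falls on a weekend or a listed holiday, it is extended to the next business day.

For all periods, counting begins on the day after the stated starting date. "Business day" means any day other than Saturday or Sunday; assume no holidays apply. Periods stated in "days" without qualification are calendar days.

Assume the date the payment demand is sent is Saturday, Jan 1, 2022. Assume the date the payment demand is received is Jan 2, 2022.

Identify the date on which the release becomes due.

Mar 21, 2022

The last day of the objection period: 5 business days after Saturday, Jan 1, 2022, skipping weekends — Jan 3, Jan 4, Jan 5, Jan 6, Jan 7 — lands on Friday, Jan 7, 2022.
Adding 73 calendar days to Jan 7, 2022 gives Mar 21, 2022, which is the date on which the release becomes due. Mar 21, 2022 is a Monday, so no roll-forward applies.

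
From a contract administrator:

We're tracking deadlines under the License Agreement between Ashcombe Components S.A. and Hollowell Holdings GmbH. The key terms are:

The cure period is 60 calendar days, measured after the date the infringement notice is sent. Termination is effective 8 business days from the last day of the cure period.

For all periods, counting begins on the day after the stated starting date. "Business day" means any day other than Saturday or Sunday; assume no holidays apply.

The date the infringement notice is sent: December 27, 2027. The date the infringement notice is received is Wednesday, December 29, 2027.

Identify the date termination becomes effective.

Adding 60 calendar days to December 27, 2027 gives February 25, 2028, which is the last day of the cure period.
The date termination becomes effective: 8 business days after Friday, February 25, 2028, skipping weekends — Feb 28, Feb 29, Mar 1, Mar 2, Mar 3, Mar 6, Mar 7, Mar 8 — lands on Wednesday, March 8, 2028.

March 8, 2028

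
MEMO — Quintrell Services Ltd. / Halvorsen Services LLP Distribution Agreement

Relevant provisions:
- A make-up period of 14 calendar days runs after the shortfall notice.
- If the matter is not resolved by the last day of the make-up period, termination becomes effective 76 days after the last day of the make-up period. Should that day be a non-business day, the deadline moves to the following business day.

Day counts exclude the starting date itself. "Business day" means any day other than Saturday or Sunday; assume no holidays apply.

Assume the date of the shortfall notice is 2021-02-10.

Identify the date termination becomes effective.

2021-05-11

The last day of the make-up period: 2021-02-10 + 14 days = 2021-02-24.
The date termination becomes effective: 2021-02-24 + 76 days = 2021-05-11. 2021-05-11 is a Tuesday, so no roll-forward applies.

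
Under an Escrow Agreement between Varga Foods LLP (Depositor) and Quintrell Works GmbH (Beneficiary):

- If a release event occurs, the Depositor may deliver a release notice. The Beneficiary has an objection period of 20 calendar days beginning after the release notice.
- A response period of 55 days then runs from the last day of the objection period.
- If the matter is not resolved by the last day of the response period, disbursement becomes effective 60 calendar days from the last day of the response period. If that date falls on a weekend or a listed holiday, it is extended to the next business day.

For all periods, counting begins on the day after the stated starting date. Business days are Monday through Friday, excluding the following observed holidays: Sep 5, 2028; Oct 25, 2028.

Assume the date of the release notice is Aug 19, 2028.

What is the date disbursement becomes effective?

Jan 1, 2029

Adding 20 calendar days to Aug 19, 2028 gives Sep 8, 2028, which is the last day of the objection period.
The last day of the response period: 55 calendar days after Sep 8, 2028 is Nov 2, 2028.
Adding 60 calendar days to Nov 2, 2028 gives Jan 1, 2029, which is the date disbursement becomes effective. Jan 1, 2029 is a Monday and is not a listed holiday, so no roll-forward applies.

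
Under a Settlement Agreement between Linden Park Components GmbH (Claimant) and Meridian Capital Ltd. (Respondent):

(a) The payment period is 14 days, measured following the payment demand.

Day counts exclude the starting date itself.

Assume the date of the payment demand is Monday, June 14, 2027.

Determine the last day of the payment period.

The last day of the payment period: June 14, 2027 + 14 days = June 28, 2027.

June 28, 2027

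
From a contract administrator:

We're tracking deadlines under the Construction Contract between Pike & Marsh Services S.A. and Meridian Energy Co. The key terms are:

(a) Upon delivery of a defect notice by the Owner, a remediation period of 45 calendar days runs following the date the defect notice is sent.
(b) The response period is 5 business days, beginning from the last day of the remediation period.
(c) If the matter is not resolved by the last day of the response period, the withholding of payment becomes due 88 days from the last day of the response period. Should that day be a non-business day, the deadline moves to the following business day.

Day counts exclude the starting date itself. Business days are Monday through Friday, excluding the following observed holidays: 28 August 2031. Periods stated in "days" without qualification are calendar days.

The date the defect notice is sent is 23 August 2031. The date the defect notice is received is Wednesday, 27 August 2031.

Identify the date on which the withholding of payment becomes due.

12 January 2032

The last day of the remediation period: 45 calendar days after 23 August 2031 is 7 October 2031.
The last day of the response period: counting 5 business days from Tuesday, 7 October 2031 (Oct 8, Oct 9, Oct 10, Oct 13, Oct 14, skipping weekends) reaches Tuesday, 14 October 2031.
Adding 88 calendar days to 14 October 2031 gives 10 January 2032, which is the date on which the withholding of payment becomes due. That falls on a Saturday, so it rolls to the next business day, Monday, 12 January 2032.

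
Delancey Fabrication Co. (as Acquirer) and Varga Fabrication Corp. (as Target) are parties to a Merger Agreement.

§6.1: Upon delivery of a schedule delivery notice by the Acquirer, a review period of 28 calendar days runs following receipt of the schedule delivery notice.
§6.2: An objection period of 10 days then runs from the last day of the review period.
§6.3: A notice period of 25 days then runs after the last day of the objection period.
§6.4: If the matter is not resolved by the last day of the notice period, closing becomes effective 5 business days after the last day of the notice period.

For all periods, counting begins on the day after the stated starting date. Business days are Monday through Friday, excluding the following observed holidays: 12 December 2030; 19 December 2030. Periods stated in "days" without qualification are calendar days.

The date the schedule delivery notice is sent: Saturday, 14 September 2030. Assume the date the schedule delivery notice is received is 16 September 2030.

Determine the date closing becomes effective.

The last day of the review period: 28 calendar days after 16 September 2030 is 14 October 2030.
Adding 10 calendar days to 14 October 2030 gives 24 October 2030, which is the last day of the objection period.
The last day of the notice period: 25 calendar days after 24 October 2030 is 18 November 2030.
The date closing becomes effective: counting 5 business days from Monday, 18 November 2030 (Nov 19, Nov 20, Nov 21, Nov 22, Nov 25, skipping weekends) reaches Monday, 25 November 2030.

25 November 2030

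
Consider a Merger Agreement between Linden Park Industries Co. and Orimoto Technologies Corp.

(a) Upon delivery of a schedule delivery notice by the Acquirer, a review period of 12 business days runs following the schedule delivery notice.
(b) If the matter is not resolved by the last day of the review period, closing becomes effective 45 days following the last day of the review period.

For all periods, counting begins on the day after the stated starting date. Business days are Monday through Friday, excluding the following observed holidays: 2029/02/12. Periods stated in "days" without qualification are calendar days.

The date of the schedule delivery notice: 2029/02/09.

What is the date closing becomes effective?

2029/04/14

The last day of the review period: 12 business days after Friday, 2029/02/09, skipping weekends and the listed holiday on Feb 12 — Feb 13, Feb 14, Feb 15, Feb 16, …, Feb 26, Feb 27, Feb 28 — lands on Wednesday, 2029/02/28.
The date closing becomes effective: 45 calendar days after 2029/02/28 is 2029/04/14.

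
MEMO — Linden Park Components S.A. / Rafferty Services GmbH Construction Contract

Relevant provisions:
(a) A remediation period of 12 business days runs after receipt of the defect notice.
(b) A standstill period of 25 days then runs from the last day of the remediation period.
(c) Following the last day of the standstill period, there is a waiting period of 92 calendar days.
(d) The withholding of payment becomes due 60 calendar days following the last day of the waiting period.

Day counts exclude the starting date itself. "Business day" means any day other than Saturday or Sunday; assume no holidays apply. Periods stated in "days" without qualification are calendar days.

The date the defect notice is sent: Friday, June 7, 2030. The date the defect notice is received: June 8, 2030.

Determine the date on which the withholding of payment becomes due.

From Saturday, June 8, 2030, 12 business days (Jun 10, Jun 11, Jun 12, Jun 13, …, Jun 21, Jun 24, Jun 25, skipping weekends) brings us to Tuesday, June 25, 2030, which is the last day of the remediation period.
Adding 25 calendar days to June 25, 2030 gives July 20, 2030, which is the last day of the standstill period.
Adding 92 calendar days to July 20, 2030 gives October 20, 2030, which is the last day of the waiting period.
The date on which the withholding of payment becomes due: 60 calendar days after October 20, 2030 is December 19, 2030.

December 19, 2030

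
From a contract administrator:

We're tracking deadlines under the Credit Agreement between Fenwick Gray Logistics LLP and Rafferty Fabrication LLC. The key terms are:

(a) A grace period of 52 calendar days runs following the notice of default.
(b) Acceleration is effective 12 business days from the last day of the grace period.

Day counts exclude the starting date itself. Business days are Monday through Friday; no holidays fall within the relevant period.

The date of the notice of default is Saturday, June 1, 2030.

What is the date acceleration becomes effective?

Adding 52 calendar days to June 1, 2030 gives July 23, 2030, which is the last day of the grace period.
The date acceleration becomes effective: 12 business days after Tuesday, July 23, 2030, skipping weekends — Jul 24, Jul 25, Jul 26, Jul 29, …, Aug 6, Aug 7, Aug 8 — lands on Thursday, August 8, 2030.

August 8, 2030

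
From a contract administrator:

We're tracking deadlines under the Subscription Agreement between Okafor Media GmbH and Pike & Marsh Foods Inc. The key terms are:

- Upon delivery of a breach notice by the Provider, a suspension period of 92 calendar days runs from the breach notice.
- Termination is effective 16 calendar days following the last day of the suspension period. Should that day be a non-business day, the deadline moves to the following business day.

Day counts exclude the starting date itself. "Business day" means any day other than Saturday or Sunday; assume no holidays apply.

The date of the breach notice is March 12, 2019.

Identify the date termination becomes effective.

June 28, 2019

Adding 92 calendar days to March 12, 2019 gives June 12, 2019, which is the last day of the suspension period.
The date termination becomes effective: 16 calendar days after June 12, 2019 is June 28, 2019. June 28, 2019 is a Friday, so no roll-forward applies.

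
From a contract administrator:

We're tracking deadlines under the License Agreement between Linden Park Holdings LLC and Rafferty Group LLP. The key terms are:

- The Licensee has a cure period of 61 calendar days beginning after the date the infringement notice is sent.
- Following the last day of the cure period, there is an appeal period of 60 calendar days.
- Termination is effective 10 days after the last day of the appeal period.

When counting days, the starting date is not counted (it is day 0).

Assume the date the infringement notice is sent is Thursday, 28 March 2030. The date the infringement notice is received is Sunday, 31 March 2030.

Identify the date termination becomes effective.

6 August 2030

The last day of the cure period: 28 March 2030 + 61 days = 28 May 2030.
Adding 60 calendar days to 28 May 2030 gives 27 July 2030, which is the last day of the appeal period.
The date termination becomes effective: 27 July 2030 + 10 days = 6 August 2030.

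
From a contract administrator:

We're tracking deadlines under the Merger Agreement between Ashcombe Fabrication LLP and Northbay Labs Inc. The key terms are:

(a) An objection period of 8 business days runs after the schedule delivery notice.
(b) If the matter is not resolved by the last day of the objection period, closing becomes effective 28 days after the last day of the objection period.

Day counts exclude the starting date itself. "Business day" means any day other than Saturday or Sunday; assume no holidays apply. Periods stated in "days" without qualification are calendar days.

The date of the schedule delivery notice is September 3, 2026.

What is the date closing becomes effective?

October 13, 2026

From Thursday, September 3, 2026, 8 business days (Sep 4, Sep 7, Sep 8, Sep 9, Sep 10, Sep 11, Sep 14, Sep 15, skipping weekends) brings us to Tuesday, September 15, 2026, which is the last day of the objection period.
The date closing becomes effective: September 15, 2026 + 28 days = October 13, 2026.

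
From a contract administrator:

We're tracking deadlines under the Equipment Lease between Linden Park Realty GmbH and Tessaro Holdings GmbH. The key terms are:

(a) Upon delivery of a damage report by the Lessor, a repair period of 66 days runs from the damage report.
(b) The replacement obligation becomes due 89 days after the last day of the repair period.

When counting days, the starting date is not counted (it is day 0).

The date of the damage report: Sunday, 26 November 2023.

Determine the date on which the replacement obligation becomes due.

29 April 2024

Adding 66 calendar days to 26 November 2023 gives 31 January 2024, which is the last day of the repair period.
Adding 89 calendar days to 31 January 2024 gives 29 April 2024, which is the date on which the replacement obligation becomes due.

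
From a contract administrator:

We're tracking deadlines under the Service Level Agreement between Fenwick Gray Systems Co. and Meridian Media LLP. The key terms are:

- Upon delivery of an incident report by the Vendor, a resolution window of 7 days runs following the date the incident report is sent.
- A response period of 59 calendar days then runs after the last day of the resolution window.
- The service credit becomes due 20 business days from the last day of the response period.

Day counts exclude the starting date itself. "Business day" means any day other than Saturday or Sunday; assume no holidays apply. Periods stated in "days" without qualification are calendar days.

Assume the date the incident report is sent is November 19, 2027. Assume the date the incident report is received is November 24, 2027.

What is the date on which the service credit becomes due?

The last day of the resolution window: 7 calendar days after November 19, 2027 is November 26, 2027.
The last day of the response period: November 26, 2027 + 59 days = January 24, 2028.
The date on which the service credit becomes due: counting 20 business days from Monday, January 24, 2028 (Jan 25, Jan 26, Jan 27, Jan 28, …, Feb 17, Feb 18, Feb 21, skipping weekends) reaches Monday, February 21, 2028.

February 21, 2028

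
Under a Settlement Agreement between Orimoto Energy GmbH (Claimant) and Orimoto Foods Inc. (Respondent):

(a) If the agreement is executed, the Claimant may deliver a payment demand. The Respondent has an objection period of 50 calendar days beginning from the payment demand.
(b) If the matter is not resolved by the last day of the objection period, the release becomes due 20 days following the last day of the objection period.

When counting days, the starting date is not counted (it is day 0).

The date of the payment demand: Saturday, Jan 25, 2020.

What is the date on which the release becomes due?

Apr 4, 2020

The last day of the objection period: 50 calendar days after Jan 25, 2020 is Mar 15, 2020.
Adding 20 calendar days to Mar 15, 2020 gives Apr 4, 2020, which is the date on which the release becomes due.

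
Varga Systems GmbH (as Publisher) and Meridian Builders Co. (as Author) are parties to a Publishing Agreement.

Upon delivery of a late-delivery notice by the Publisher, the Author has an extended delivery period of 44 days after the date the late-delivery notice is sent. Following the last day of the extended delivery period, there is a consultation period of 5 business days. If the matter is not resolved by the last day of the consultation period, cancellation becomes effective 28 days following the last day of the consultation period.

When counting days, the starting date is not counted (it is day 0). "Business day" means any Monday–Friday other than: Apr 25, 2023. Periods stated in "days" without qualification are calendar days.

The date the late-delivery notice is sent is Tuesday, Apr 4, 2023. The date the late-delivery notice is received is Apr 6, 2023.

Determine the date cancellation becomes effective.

Jun 22, 2023

Adding 44 calendar days to Apr 4, 2023 gives May 18, 2023, which is the last day of the extended delivery period.
The last day of the consultation period: 5 business days after Thursday, May 18, 2023, skipping weekends — May 19, May 22, May 23, May 24, May 25 — lands on Thursday, May 25, 2023.
The date cancellation becomes effective: 28 calendar days after May 25, 2023 is Jun 22, 2023.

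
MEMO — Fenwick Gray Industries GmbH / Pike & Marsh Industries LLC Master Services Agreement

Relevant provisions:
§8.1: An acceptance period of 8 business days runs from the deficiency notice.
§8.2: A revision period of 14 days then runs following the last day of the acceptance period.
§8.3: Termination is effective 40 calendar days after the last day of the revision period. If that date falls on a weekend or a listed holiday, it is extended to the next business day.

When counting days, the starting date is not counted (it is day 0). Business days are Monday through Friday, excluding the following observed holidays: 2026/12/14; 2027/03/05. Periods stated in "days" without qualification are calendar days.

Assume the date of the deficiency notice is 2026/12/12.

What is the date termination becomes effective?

2027/02/16

The last day of the acceptance period: 8 business days after Saturday, 2026/12/12, skipping weekends and the listed holiday on Dec 14 — Dec 15, Dec 16, Dec 17, Dec 18, Dec 21, Dec 22, Dec 23, Dec 24 — lands on Thursday, 2026/12/24.
The last day of the revision period: 2026/12/24 + 14 days = 2027/01/07.
The date termination becomes effective: 40 calendar days after 2027/01/07 is 2027/02/16. 2027/02/16 is a Tuesday and is not a listed holiday, so no roll-forward applies.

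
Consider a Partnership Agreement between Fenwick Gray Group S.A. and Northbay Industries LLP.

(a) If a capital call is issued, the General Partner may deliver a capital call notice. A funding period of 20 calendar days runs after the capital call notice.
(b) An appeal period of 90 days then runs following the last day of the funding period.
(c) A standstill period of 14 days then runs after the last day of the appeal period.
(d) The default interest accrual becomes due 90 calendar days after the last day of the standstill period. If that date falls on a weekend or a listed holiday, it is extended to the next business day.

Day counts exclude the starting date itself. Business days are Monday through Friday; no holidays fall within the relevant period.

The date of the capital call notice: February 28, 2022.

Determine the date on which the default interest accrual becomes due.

September 30, 2022

Adding 20 calendar days to February 28, 2022 gives March 20, 2022, which is the last day of the funding period.
The last day of the appeal period: 90 calendar days after March 20, 2022 is June 18, 2022.
The last day of the standstill period: 14 calendar days after June 18, 2022 is July 2, 2022.
The date on which the default interest accrual becomes due: July 2, 2022 + 90 days = September 30, 2022. September 30, 2022 is a Friday, so no roll-forward applies.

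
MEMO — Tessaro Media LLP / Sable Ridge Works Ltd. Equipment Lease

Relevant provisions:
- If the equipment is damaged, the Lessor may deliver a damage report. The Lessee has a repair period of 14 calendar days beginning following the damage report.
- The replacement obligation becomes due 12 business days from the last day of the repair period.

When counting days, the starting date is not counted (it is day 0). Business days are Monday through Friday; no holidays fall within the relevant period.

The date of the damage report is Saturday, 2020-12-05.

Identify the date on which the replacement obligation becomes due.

Adding 14 calendar days to 2020-12-05 gives 2020-12-19, which is the last day of the repair period.
The date on which the replacement obligation becomes due: 12 business days after Saturday, 2020-12-19, skipping weekends — Dec 21, Dec 22, Dec 23, Dec 24, …, Jan 1, Jan 4, Jan 5 — lands on Tuesday, 2021-01-05.

2021-01-05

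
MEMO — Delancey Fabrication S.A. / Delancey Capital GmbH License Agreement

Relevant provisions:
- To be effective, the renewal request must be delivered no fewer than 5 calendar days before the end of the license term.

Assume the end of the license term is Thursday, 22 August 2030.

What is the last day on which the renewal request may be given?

Counting back 5 calendar days from 22 August 2030 gives 17 August 2030.

17 August 2030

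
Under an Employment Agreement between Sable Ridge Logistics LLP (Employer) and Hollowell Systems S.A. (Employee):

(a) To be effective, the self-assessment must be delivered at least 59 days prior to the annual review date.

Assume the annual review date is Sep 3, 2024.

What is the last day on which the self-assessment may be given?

Sep 3, 2024 minus 59 days is Jul 6, 2024.

Jul 6, 2024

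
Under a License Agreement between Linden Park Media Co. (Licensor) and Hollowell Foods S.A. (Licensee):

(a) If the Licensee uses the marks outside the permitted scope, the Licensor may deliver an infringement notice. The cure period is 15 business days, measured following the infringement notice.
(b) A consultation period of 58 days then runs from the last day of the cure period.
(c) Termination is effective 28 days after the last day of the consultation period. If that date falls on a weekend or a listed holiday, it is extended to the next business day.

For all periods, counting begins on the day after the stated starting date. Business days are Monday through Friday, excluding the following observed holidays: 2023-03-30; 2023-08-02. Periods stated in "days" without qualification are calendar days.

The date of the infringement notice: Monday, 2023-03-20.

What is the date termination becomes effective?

2023-07-06

The last day of the cure period: counting 15 business days from Monday, 2023-03-20 (Mar 21, Mar 22, Mar 23, Mar 24, …, Apr 7, Apr 10, Apr 11, skipping weekends and the listed holiday on Mar 30) reaches Tuesday, 2023-04-11.
The last day of the consultation period: 58 calendar days after 2023-04-11 is 2023-06-08.
The date termination becomes effective: 2023-06-08 + 28 days = 2023-07-06. 2023-07-06 is a Thursday and is not a listed holiday, so no roll-forward applies.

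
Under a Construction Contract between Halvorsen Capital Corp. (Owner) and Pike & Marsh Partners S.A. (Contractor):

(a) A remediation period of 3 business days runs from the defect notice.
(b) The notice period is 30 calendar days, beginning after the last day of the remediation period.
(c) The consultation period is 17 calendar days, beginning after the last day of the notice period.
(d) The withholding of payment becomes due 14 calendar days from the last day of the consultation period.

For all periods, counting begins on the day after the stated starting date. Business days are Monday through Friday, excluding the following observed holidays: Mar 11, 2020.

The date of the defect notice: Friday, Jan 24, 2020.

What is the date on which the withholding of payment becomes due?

Mar 30, 2020

The last day of the remediation period: counting 3 business days from Friday, Jan 24, 2020 (Jan 27, Jan 28, Jan 29, skipping weekends) reaches Wednesday, Jan 29, 2020.
Adding 30 calendar days to Jan 29, 2020 gives Feb 28, 2020, which is the last day of the notice period.
Adding 17 calendar days to Feb 28, 2020 gives Mar 16, 2020, which is the last day of the consultation period.
The date on which the withholding of payment becomes due: Mar 16, 2020 + 14 days = Mar 30, 2020.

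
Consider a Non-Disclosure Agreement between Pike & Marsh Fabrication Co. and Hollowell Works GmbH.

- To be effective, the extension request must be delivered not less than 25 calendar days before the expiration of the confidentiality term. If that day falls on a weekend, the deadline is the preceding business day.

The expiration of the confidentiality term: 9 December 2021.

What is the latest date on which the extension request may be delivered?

Counting back 25 calendar days from 9 December 2021 gives 14 November 2021. That is a Sunday, so the deadline moves back to Friday, 12 November 2021.

12 November 2021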